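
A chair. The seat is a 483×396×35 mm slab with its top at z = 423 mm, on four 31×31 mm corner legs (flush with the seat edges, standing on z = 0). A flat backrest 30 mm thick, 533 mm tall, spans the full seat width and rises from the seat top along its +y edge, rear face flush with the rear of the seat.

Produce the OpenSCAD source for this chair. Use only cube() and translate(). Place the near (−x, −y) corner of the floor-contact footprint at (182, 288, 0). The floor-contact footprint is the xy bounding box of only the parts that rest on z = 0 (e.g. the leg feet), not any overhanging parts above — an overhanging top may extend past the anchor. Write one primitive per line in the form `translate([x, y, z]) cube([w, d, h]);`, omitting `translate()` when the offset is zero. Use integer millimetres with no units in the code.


translate([182, 288, 388]) cube([483, 396, 35]);
translate([182, 288, 0]) cube([31, 31, 388]);
translate([634, 288, 0]) cube([31, 31, 388]);
translate([182, 653, 0]) cube([31, 31, 388]);
translate([634, 653, 0]) cube([31, 31, 388]);
translate([182, 654, 423]) cube([483, 30, 533]);


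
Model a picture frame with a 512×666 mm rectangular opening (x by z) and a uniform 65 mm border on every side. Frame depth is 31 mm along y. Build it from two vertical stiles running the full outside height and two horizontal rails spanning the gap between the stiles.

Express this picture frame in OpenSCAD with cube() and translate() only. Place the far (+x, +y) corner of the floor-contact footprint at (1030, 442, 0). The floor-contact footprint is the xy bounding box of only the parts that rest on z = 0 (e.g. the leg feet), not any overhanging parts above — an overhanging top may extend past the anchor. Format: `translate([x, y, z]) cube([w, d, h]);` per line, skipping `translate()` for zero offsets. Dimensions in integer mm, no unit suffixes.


translate([388, 411, 0]) cube([65, 31, 796]);
translate([965, 411, 0]) cube([65, 31, 796]);
translate([453, 411, 0]) cube([512, 31, 65]);
translate([453, 411, 731]) cube([512, 31, 65]);


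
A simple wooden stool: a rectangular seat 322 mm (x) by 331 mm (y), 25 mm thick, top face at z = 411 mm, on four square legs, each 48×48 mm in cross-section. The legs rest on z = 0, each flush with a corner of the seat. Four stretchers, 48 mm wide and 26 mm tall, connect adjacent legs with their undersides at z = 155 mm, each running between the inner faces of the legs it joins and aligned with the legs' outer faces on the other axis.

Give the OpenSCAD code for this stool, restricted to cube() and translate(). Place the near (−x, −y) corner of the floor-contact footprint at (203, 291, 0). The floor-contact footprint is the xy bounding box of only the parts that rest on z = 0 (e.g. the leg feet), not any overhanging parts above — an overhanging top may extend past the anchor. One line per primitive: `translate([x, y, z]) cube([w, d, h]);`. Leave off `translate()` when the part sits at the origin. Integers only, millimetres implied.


translate([203, 291, 386]) cube([322, 331, 25]);
translate([203, 291, 0]) cube([48, 48, 386]);
translate([477, 291, 0]) cube([48, 48, 386]);
translate([203, 574, 0]) cube([48, 48, 386]);
translate([477, 574, 0]) cube([48, 48, 386]);
translate([251, 291, 155]) cube([226, 48, 26]);
translate([251, 574, 155]) cube([226, 48, 26]);
translate([203, 339, 155]) cube([48, 235, 26]);
translate([477, 339, 155]) cube([48, 235, 26]);


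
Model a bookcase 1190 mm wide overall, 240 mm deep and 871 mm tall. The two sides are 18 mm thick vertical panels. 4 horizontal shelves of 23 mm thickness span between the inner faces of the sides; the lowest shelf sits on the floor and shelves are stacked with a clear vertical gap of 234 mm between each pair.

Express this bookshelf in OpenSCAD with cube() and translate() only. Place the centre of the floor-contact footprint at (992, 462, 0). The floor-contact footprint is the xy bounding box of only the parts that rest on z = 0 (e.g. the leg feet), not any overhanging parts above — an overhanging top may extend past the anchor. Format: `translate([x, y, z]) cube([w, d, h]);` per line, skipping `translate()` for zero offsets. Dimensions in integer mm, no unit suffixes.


translate([397, 342, 0]) cube([18, 240, 871]);
translate([1569, 342, 0]) cube([18, 240, 871]);
translate([415, 342, 0]) cube([1154, 240, 23]);
translate([415, 342, 257]) cube([1154, 240, 23]);
translate([415, 342, 514]) cube([1154, 240, 23]);
translate([415, 342, 771]) cube([1154, 240, 23]);


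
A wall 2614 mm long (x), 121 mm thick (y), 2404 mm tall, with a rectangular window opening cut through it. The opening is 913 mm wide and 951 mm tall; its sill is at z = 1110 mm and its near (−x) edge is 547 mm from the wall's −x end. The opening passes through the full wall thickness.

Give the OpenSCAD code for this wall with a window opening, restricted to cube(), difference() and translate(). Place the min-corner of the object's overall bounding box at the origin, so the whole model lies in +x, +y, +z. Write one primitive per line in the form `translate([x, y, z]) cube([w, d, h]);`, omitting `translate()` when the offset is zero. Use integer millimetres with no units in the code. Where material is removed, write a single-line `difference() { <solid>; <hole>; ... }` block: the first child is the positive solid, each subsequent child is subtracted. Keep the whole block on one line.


difference() { cube([2614, 121, 2404]); translate([547, 0, 1110]) cube([913, 121, 951]); }


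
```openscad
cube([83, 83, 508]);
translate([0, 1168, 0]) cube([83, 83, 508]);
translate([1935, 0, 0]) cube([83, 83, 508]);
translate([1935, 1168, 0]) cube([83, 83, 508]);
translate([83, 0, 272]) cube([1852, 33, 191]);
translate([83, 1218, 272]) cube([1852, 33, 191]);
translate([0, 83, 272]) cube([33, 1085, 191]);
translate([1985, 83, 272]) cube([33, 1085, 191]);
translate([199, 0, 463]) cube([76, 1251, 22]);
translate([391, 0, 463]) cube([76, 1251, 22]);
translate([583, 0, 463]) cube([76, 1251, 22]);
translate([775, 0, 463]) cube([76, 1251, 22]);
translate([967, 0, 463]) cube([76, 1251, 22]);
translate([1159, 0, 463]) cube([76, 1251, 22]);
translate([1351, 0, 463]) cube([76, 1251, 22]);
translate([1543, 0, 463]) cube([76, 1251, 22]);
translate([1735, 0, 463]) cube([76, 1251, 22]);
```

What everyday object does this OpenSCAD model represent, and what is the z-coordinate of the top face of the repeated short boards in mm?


A bed frame. The slat-top height is 485 mm.

Four posts, four rails, and a row of slats — a bed frame. Slats sit on the rails at z = 272 + 191 = 463; with slat thickness 22, the top is 485 mm.


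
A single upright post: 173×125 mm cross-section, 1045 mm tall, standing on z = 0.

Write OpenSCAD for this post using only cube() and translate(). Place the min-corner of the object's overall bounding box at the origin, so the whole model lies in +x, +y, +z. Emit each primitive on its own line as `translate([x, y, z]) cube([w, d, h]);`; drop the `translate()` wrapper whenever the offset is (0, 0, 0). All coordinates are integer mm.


cube([173, 125, 1045]);


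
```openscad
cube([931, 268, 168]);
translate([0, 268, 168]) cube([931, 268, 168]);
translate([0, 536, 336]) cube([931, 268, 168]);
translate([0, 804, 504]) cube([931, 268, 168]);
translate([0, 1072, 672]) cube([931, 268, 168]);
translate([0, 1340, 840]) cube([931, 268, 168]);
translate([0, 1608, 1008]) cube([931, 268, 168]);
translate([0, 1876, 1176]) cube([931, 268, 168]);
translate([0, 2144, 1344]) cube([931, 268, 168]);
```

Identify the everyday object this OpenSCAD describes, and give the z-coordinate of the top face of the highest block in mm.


A staircase. The total rise is 1512 mm.

9 identical blocks, each offset up and back from the previous — a staircase. Each step is 168 mm tall and there are 9 of them, so the total rise is 9 × 168 = 1512 mm.


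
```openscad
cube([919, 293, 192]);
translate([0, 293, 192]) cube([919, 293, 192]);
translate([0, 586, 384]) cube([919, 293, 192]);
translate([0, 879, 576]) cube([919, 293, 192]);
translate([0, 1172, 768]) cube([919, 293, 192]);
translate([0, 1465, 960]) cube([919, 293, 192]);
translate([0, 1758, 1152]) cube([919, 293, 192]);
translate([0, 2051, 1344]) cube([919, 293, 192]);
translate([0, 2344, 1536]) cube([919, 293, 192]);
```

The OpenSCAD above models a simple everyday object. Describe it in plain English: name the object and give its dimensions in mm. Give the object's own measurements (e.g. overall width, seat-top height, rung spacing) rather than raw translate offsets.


A straight staircase of 9 solid steps. Each step is 919 mm wide (x), 293 mm deep (y, the going) and 192 mm tall (the rise). The first step rests on the floor; each subsequent step sits one going further in +y and one rise higher in +z, directly behind and above the previous step with no overlap.


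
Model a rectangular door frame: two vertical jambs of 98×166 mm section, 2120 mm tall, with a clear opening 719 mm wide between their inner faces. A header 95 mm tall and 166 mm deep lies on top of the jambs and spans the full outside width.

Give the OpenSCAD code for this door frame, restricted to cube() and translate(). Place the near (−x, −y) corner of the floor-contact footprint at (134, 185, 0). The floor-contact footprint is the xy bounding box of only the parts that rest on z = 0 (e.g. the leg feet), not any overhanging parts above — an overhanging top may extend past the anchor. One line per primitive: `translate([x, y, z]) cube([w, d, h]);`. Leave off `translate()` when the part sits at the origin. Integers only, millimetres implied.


translate([134, 185, 0]) cube([98, 166, 2120]);
translate([951, 185, 0]) cube([98, 166, 2120]);
translate([134, 185, 2120]) cube([915, 166, 95]);


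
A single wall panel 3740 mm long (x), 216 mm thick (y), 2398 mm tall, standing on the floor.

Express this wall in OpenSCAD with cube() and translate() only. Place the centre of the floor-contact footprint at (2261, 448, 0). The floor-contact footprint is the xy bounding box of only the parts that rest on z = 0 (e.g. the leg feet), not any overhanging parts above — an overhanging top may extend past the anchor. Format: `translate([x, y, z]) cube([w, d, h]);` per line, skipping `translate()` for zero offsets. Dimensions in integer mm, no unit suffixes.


translate([391, 340, 0]) cube([3740, 216, 2398]);


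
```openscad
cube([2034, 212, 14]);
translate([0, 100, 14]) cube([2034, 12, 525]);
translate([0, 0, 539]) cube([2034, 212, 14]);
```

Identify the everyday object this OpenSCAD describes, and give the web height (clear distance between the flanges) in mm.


An I-beam. The web height is 525 mm.

Two wide flanges with a thin centred web — an I-beam. Overall 553 mm minus two 14 mm flanges gives a web of 553 − 2·14 = 525 mm.


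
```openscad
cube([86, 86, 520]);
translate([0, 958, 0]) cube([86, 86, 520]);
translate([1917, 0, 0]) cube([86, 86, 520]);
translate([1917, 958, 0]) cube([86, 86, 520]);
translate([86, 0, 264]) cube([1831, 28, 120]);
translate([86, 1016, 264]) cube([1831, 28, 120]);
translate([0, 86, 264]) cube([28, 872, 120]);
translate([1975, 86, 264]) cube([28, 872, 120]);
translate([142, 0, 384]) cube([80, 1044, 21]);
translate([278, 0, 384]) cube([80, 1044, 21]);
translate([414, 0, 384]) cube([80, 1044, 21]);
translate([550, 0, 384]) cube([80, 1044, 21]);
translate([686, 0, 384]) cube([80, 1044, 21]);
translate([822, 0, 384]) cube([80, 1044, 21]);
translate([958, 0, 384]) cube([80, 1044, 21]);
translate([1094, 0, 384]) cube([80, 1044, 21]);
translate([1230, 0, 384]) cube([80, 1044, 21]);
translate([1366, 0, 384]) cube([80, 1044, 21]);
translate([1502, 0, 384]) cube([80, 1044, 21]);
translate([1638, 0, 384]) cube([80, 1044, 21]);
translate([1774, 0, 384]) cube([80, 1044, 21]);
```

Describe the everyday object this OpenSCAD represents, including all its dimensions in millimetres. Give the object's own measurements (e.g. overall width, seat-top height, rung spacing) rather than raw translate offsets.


A bed frame 2003 mm long (x) by 1044 mm wide (y). Four 86×86 mm corner posts, 520 mm tall, at the corners of the footprint. Four rails of 28 mm thickness and 120 mm height run between adjacent posts with their undersides at z = 264 mm, their outer faces flush with the outside of the frame (the two x-running rails run between the posts' inner faces; the two y-running rails run between the posts' inner faces). 13 slats, each 80 mm wide (x) and 21 mm thick, lie across the top of the two x-running rails, running the full 1044 mm width of the frame in y; along x they sit between the end posts with a 56 mm gap after the −x posts and between neighbouring slats, leaving 63 mm before the +x posts.


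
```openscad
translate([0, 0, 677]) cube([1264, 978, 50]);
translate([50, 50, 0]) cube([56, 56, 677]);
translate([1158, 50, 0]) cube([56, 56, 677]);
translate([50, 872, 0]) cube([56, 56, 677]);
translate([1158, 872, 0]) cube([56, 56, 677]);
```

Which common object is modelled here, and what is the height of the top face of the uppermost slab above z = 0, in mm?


A table. The table height is 727 mm.

A 1264×978×50 slab sits at z = 677 on four 56 mm square posts — a table. The top surface is at 677 + 50 = 727 mm.


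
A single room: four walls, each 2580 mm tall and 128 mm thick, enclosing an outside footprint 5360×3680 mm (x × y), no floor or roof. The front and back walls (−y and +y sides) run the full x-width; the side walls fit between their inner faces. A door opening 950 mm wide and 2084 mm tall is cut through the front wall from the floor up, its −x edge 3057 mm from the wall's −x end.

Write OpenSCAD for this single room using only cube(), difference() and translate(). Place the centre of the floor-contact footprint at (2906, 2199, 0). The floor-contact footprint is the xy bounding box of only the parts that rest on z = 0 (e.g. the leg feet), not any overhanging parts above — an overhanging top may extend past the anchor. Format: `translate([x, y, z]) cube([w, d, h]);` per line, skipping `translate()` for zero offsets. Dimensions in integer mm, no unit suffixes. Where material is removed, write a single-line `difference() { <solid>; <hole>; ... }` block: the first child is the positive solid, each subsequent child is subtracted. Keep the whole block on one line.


difference() { translate([226, 359, 0]) cube([5360, 128, 2580]); translate([3283, 359, 0]) cube([950, 128, 2084]); }
translate([226, 3911, 0]) cube([5360, 128, 2580]);
translate([226, 487, 0]) cube([128, 3424, 2580]);
translate([5458, 487, 0]) cube([128, 3424, 2580]);


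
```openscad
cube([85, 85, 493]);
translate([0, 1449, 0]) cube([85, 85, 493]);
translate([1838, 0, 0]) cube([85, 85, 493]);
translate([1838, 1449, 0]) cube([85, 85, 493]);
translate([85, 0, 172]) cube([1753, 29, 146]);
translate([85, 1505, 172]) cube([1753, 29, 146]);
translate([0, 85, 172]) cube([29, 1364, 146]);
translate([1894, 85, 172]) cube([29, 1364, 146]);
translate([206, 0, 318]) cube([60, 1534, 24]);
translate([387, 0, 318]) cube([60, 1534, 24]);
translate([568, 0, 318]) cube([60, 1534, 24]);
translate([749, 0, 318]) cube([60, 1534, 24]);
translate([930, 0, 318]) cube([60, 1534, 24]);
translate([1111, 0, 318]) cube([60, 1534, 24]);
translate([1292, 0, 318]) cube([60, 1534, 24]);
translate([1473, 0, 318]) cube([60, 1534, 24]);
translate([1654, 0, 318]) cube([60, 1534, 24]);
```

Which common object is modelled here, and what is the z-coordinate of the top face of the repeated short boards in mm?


A bed frame. The slat-top height is 342 mm.

Four posts, four rails, and a row of slats — a bed frame. Slats sit on the rails at z = 172 + 146 = 318; with slat thickness 24, the top is 342 mm.


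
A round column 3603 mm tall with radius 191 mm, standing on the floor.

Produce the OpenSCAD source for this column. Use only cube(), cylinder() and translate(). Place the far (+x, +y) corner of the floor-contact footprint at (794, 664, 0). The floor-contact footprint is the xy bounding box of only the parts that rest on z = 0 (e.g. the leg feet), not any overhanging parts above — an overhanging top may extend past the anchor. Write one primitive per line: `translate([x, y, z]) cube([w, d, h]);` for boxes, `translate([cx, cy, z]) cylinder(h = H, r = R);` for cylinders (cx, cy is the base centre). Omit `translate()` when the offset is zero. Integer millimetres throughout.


translate([603, 473, 0]) cylinder(h = 3603, r = 191);


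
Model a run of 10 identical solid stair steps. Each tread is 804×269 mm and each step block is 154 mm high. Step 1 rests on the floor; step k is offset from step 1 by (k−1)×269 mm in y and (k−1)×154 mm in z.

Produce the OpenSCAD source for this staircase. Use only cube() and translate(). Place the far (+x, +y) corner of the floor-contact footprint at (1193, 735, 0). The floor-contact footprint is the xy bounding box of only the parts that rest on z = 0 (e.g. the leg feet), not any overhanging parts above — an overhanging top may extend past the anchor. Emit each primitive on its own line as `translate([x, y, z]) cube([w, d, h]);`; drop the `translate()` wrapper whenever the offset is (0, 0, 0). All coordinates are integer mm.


translate([389, 466, 0]) cube([804, 269, 154]);
translate([389, 735, 154]) cube([804, 269, 154]);
translate([389, 1004, 308]) cube([804, 269, 154]);
translate([389, 1273, 462]) cube([804, 269, 154]);
translate([389, 1542, 616]) cube([804, 269, 154]);
translate([389, 1811, 770]) cube([804, 269, 154]);
translate([389, 2080, 924]) cube([804, 269, 154]);
translate([389, 2349, 1078]) cube([804, 269, 154]);
translate([389, 2618, 1232]) cube([804, 269, 154]);
translate([389, 2887, 1386]) cube([804, 269, 154]);


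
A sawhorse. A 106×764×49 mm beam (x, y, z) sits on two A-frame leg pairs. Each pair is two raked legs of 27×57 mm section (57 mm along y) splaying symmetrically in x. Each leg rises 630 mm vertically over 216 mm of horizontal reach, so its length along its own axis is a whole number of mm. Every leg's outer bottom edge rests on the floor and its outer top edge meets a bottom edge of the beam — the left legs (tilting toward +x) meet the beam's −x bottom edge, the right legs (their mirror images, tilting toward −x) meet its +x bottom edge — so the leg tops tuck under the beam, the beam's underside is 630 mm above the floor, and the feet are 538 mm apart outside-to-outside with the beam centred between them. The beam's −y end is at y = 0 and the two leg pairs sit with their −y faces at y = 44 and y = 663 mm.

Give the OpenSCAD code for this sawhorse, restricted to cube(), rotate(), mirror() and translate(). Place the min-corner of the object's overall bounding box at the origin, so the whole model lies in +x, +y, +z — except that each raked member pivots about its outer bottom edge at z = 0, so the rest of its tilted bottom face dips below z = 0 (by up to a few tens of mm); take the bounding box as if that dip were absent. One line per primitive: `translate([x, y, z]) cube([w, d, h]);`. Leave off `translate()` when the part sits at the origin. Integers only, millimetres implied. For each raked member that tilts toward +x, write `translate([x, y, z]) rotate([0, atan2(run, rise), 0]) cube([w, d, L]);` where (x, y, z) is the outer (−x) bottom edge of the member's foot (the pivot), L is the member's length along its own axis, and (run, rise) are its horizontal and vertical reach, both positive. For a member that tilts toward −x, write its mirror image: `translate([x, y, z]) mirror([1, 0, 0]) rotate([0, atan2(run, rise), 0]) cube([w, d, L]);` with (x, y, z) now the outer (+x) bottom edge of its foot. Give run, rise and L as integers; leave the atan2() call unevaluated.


// leg length = √(216² + 630²) = 666
// right-leg outer foot x = 2·216 + 106 = 538
// beam min-corner = (216, 0, 630)
translate([216, 0, 630]) cube([106, 764, 49]);
translate([0, 44, 0]) rotate([0, atan2(216, 630), 0]) cube([27, 57, 666]);
translate([538, 44, 0]) mirror([1, 0, 0]) rotate([0, atan2(216, 630), 0]) cube([27, 57, 666]);
translate([0, 663, 0]) rotate([0, atan2(216, 630), 0]) cube([27, 57, 666]);
translate([538, 663, 0]) mirror([1, 0, 0]) rotate([0, atan2(216, 630), 0]) cube([27, 57, 666]);


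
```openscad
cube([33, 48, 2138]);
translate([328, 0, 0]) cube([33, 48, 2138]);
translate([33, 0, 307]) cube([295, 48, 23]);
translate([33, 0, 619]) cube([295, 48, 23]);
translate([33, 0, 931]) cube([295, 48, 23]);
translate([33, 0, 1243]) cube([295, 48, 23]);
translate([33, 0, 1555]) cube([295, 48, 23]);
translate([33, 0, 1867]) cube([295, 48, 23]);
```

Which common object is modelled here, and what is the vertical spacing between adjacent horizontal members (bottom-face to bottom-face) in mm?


A ladder. The rung spacing is 312 mm.

Two tall 33×48 posts with 6 short bars between them — a ladder. Adjacent rungs sit at z = 307 and z = 619, so the spacing is 619 − 307 = 312 mm.


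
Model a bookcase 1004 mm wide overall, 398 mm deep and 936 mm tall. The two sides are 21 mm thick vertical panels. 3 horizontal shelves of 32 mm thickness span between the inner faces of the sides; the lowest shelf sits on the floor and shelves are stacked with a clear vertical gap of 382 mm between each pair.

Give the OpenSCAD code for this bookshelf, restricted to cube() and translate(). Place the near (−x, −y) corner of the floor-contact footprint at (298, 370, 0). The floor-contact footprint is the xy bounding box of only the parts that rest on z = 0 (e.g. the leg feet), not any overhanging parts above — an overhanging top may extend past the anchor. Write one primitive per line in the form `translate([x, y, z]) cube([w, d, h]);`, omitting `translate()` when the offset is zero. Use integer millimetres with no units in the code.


translate([298, 370, 0]) cube([21, 398, 936]);
translate([1281, 370, 0]) cube([21, 398, 936]);
translate([319, 370, 0]) cube([962, 398, 32]);
translate([319, 370, 414]) cube([962, 398, 32]);
translate([319, 370, 828]) cube([962, 398, 32]);


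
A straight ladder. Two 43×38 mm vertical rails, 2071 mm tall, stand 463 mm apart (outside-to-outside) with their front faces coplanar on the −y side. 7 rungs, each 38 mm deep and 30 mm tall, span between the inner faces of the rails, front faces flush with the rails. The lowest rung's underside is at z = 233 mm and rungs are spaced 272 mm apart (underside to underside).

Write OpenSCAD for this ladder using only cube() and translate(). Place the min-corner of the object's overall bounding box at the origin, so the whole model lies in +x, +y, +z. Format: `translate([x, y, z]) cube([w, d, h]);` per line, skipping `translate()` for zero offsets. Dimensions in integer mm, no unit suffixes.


// rung span = 463 - 2*43 = 377
// rung[k] z = 233 + k*272
cube([43, 38, 2071]);
translate([420, 0, 0]) cube([43, 38, 2071]);
translate([43, 0, 233]) cube([377, 38, 30]);
translate([43, 0, 505]) cube([377, 38, 30]);
translate([43, 0, 777]) cube([377, 38, 30]);
translate([43, 0, 1049]) cube([377, 38, 30]);
translate([43, 0, 1321]) cube([377, 38, 30]);
translate([43, 0, 1593]) cube([377, 38, 30]);
translate([43, 0, 1865]) cube([377, 38, 30]);


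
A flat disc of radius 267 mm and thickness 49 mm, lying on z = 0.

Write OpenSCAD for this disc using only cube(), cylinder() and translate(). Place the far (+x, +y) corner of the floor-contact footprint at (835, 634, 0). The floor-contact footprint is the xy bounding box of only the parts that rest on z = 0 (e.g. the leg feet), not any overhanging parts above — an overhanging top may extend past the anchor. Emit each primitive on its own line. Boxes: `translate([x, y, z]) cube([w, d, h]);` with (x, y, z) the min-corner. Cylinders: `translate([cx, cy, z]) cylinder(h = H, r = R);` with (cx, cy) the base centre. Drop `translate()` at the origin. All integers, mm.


translate([568, 367, 0]) cylinder(h = 49, r = 267);


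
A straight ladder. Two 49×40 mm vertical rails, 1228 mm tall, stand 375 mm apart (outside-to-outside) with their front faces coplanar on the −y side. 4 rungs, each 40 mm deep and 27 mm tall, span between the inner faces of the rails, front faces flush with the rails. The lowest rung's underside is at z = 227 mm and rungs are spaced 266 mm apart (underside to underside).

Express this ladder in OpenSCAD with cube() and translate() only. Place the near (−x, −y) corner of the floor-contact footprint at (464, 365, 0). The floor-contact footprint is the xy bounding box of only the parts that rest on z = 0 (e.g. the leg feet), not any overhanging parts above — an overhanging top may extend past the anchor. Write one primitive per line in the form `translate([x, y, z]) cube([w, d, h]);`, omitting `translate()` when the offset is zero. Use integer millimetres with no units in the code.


translate([464, 365, 0]) cube([49, 40, 1228]);
translate([790, 365, 0]) cube([49, 40, 1228]);
translate([513, 365, 227]) cube([277, 40, 27]);
translate([513, 365, 493]) cube([277, 40, 27]);
translate([513, 365, 759]) cube([277, 40, 27]);
translate([513, 365, 1025]) cube([277, 40, 27]);


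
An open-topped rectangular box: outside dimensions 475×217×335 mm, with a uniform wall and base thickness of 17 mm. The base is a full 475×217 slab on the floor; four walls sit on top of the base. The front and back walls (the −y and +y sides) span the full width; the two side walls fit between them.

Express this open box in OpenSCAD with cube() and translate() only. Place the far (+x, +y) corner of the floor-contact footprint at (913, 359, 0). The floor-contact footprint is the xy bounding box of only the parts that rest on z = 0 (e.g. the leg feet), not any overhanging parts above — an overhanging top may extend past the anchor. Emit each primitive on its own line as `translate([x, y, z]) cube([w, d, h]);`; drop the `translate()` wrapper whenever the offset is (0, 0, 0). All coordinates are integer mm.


translate([438, 142, 0]) cube([475, 217, 17]);
translate([438, 142, 17]) cube([475, 17, 318]);
translate([438, 342, 17]) cube([475, 17, 318]);
translate([438, 159, 17]) cube([17, 183, 318]);
translate([896, 159, 17]) cube([17, 183, 318]);


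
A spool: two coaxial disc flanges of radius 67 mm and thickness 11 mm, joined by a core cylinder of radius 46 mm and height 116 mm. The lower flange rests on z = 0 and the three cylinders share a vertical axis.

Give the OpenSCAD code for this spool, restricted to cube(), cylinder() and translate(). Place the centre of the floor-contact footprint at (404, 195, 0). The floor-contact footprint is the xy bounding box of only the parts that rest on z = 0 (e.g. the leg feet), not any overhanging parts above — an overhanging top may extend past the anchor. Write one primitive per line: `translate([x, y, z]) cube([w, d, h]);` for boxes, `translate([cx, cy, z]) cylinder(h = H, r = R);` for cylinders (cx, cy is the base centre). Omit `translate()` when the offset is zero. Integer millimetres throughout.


translate([404, 195, 0]) cylinder(h = 11, r = 67);
translate([404, 195, 11]) cylinder(h = 116, r = 46);
translate([404, 195, 127]) cylinder(h = 11, r = 67);


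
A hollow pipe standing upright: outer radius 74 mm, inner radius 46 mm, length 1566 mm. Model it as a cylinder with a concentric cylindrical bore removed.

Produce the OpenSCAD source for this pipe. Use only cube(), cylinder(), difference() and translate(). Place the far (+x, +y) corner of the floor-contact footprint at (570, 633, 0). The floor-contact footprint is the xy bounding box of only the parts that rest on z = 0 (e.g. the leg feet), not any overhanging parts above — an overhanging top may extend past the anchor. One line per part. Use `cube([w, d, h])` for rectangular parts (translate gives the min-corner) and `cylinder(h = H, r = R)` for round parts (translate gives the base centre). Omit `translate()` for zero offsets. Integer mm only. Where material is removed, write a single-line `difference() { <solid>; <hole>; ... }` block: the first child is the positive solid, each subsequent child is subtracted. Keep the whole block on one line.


difference() { translate([496, 559, 0]) cylinder(h = 1566, r = 74); translate([496, 559, 0]) cylinder(h = 1566, r = 46); }


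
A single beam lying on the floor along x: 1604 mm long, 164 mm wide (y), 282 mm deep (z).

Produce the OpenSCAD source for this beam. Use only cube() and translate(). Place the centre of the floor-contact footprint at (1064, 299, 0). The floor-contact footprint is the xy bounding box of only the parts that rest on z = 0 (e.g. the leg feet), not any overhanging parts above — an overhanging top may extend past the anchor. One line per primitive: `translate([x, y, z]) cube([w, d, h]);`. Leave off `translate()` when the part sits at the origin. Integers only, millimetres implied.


translate([262, 217, 0]) cube([1604, 164, 282]);


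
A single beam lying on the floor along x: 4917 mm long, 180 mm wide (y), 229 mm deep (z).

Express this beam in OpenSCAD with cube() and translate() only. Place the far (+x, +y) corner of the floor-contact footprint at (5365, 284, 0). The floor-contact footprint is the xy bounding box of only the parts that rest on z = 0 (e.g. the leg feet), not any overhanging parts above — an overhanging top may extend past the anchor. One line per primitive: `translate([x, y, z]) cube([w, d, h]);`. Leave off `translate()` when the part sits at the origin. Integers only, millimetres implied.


translate([448, 104, 0]) cube([4917, 180, 229]);


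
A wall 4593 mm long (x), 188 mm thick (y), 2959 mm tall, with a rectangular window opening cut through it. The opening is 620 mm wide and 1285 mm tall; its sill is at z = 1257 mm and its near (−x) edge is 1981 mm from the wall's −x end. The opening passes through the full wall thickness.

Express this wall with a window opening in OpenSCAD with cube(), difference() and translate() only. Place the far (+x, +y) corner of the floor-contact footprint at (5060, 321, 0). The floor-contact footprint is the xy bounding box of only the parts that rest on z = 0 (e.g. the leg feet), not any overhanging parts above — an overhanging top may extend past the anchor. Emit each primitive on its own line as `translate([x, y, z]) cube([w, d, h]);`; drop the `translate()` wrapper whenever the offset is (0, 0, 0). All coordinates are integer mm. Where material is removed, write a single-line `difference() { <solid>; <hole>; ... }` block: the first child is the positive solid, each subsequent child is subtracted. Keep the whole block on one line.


difference() { translate([467, 133, 0]) cube([4593, 188, 2959]); translate([2448, 133, 1257]) cube([620, 188, 1285]); }


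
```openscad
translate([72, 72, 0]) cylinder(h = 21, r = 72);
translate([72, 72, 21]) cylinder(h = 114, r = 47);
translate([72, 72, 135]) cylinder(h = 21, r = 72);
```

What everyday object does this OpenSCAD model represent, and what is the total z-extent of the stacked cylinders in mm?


A spool. The overall height is 156 mm.

Three coaxial cylinders, large–small–large — a spool. Two 21 mm flanges and a 114 mm core give 21 + 114 + 21 = 156 mm.


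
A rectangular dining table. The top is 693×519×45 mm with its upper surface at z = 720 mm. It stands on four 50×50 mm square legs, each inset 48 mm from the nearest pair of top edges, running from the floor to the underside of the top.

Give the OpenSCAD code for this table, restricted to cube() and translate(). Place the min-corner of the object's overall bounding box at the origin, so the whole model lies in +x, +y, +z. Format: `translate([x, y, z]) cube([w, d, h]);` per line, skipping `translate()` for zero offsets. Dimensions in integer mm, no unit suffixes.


// leg_h = 720 - 45 = 675
translate([0, 0, 675]) cube([693, 519, 45]);
translate([48, 48, 0]) cube([50, 50, 675]);
translate([595, 48, 0]) cube([50, 50, 675]);
translate([48, 421, 0]) cube([50, 50, 675]);
translate([595, 421, 0]) cube([50, 50, 675]);


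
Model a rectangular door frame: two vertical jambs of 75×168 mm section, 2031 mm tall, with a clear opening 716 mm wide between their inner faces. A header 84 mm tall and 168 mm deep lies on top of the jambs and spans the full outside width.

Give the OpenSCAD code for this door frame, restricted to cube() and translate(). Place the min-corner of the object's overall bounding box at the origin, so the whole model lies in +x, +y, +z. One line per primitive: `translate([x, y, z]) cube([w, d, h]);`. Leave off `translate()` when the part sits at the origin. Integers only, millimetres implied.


cube([75, 168, 2031]);
translate([791, 0, 0]) cube([75, 168, 2031]);
translate([0, 0, 2031]) cube([866, 168, 84]);


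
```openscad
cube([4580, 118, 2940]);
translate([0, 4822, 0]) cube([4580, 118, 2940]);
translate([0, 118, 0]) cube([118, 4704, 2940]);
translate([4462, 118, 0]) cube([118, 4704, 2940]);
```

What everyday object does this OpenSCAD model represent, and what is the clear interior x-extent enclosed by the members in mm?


A house (or room) frame. The interior width is 4344 mm.

Four 2940 mm walls enclosing a rectangle with no floor or roof — a room or house frame. Outside width is 4580 mm and wall thickness is 118 mm, so the interior width is 4580 − 2 × 118 = 4344 mm.


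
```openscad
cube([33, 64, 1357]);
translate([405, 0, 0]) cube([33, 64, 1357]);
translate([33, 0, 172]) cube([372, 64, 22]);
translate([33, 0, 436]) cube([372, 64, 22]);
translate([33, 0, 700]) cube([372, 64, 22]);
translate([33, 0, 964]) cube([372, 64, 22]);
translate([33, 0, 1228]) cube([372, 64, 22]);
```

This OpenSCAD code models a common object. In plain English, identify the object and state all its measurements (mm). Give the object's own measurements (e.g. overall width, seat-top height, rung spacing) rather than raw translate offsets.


A straight ladder. Two 33×64 mm vertical rails, 1357 mm tall, stand 438 mm apart (outside-to-outside) with their front faces coplanar on the −y side. 5 rungs, each 64 mm deep and 22 mm tall, span between the inner faces of the rails, front faces flush with the rails. The lowest rung's underside is at z = 172 mm and rungs are spaced 264 mm apart (underside to underside).


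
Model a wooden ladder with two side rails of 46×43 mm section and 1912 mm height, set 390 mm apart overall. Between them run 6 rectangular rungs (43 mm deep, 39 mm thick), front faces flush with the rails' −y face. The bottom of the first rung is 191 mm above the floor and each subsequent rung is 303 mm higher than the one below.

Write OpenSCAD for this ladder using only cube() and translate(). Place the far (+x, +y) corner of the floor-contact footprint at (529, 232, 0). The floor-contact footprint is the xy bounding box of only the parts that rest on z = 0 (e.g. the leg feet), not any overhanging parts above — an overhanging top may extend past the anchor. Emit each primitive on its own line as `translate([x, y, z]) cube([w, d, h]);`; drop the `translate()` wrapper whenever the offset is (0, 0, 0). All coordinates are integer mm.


translate([139, 189, 0]) cube([46, 43, 1912]);
translate([483, 189, 0]) cube([46, 43, 1912]);
translate([185, 189, 191]) cube([298, 43, 39]);
translate([185, 189, 494]) cube([298, 43, 39]);
translate([185, 189, 797]) cube([298, 43, 39]);
translate([185, 189, 1100]) cube([298, 43, 39]);
translate([185, 189, 1403]) cube([298, 43, 39]);
translate([185, 189, 1706]) cube([298, 43, 39]);


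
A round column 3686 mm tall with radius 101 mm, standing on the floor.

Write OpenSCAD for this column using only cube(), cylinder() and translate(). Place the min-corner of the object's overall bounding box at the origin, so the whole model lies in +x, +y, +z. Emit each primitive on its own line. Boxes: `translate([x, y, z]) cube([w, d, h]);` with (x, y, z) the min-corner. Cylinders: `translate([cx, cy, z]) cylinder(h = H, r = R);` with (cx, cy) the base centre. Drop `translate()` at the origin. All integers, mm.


translate([101, 101, 0]) cylinder(h = 3686, r = 101);


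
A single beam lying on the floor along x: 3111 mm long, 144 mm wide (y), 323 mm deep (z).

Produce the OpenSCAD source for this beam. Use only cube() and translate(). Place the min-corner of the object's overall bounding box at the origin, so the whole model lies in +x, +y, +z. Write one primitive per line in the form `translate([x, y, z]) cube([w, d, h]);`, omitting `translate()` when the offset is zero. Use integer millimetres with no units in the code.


cube([3111, 144, 323]);


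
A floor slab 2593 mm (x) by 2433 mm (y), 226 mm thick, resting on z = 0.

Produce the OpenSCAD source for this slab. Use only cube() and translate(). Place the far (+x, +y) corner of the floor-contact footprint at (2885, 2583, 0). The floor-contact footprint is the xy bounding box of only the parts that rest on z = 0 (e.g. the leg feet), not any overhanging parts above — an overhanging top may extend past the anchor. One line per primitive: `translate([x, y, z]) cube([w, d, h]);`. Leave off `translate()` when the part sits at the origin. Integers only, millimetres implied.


translate([292, 150, 0]) cube([2593, 2433, 226]);


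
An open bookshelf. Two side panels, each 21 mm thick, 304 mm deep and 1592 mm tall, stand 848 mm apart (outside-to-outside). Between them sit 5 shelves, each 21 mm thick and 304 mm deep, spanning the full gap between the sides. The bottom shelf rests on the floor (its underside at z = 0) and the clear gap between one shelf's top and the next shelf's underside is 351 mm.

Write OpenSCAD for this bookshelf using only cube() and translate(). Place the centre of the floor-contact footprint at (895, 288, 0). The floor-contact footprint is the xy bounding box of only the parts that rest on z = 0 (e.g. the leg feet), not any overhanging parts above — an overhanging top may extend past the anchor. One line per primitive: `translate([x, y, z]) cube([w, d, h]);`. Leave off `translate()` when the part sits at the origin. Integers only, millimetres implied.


translate([471, 136, 0]) cube([21, 304, 1592]);
translate([1298, 136, 0]) cube([21, 304, 1592]);
translate([492, 136, 0]) cube([806, 304, 21]);
translate([492, 136, 372]) cube([806, 304, 21]);
translate([492, 136, 744]) cube([806, 304, 21]);
translate([492, 136, 1116]) cube([806, 304, 21]);
translate([492, 136, 1488]) cube([806, 304, 21]);


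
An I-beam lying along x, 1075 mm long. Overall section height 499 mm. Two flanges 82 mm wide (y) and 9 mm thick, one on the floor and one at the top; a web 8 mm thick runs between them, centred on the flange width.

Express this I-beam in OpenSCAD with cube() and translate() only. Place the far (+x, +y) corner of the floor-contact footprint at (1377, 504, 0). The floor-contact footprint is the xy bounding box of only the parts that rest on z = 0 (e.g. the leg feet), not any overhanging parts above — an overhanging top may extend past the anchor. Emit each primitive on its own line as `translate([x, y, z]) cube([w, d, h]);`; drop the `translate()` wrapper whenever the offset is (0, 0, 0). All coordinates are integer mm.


translate([302, 422, 0]) cube([1075, 82, 9]);
translate([302, 459, 9]) cube([1075, 8, 481]);
translate([302, 422, 490]) cube([1075, 82, 9]);


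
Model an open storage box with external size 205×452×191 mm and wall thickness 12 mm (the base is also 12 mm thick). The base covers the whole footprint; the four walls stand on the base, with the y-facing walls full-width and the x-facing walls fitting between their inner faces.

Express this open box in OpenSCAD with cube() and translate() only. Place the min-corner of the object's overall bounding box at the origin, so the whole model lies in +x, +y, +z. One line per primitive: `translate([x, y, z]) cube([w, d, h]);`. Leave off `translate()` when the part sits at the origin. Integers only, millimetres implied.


cube([205, 452, 12]);
translate([0, 0, 12]) cube([205, 12, 179]);
translate([0, 440, 12]) cube([205, 12, 179]);
translate([0, 12, 12]) cube([12, 428, 179]);
translate([193, 12, 12]) cube([12, 428, 179]);


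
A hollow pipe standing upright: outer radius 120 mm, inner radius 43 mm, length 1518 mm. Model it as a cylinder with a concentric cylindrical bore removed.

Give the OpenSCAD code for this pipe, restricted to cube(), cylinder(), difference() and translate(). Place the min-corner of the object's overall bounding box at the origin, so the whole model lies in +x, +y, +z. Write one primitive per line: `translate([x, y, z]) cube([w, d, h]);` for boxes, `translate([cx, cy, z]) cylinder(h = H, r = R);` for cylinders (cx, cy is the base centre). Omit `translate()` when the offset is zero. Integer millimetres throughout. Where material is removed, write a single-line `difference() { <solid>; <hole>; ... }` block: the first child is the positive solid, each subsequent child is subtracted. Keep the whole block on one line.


difference() { translate([120, 120, 0]) cylinder(h = 1518, r = 120); translate([120, 120, 0]) cylinder(h = 1518, r = 43); }
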